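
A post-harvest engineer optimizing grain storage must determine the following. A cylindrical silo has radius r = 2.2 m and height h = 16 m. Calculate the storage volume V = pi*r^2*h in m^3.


V = pi * r^2 * h
  = pi * 2.2^2 * 16
  = pi * 4.84 * 16
  = 243.28 m^3


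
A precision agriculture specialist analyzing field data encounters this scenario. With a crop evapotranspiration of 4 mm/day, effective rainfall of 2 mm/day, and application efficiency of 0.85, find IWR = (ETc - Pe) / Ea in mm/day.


IWR = (ETc - Pe) / Ea
    = (4 - 2) / 0.85
    = 2 / 0.85
    = 2.35 mm/day


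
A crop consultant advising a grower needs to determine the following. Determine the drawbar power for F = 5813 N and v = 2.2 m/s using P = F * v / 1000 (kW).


P = F * v / 1000
  = 5813 * 2.2 / 1000
  = 12788.60 / 1000
  = 12.79 kW


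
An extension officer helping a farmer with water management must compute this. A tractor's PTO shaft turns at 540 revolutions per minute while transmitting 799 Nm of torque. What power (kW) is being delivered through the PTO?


P = 2*pi*n*T / 60000
  = 2*pi * 540 * 799 / 60000
  = 2710943.13 / 60000
  = 45.18 kW


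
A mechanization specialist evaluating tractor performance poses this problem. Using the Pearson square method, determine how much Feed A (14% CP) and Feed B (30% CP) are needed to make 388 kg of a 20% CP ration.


parts_A = CP_b - target = 30 - 20 = 10
parts_B = target - CP_a = 20 - 14 = 6
total_parts = 10 + 6 = 16
Feed A = 388 * 10 / 16 = 242.50 kg
Feed B = 388 * 6 / 16 = 145.50 kg

242.50 kg


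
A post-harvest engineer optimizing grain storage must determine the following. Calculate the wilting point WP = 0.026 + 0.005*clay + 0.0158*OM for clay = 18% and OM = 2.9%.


WP = 0.026 + 0.005*18 + 0.0158*2.9
   = 0.026 + 0.0900 + 0.0458
   = 0.1618


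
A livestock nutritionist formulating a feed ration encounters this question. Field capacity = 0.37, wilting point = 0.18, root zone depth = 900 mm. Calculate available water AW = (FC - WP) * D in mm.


AW = (FC - WP) * D
   = (0.37 - 0.18) * 900
   = 0.19 * 900
   = 171 mm


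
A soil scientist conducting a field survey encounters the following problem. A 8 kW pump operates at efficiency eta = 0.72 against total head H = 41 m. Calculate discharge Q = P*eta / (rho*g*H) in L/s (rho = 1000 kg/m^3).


Q = (P * 1000 * eta) / (rho * g * H)
  = (8 * 1000 * 0.72) / (1000 * 9.81 * 41)
  = 5760 / 402210
  = 0.01432 m^3/s = 14.32 L/s


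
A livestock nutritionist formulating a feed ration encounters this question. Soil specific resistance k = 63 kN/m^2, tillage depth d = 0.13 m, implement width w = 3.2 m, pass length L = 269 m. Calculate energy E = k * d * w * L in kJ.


E = k * d * w * L
  = 63 * 0.13 * 3.2 * 269
  = 7049.95 kJ


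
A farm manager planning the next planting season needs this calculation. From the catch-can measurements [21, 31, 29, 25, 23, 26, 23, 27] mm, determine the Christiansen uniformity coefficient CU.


xbar = 205 / 8 = 25.625
sum|xi - xbar| = 21
CU = 100 * (1 - 21 / (8 * 25.625))
   = 100 * (1 - 0.1024)
   = 89.76%


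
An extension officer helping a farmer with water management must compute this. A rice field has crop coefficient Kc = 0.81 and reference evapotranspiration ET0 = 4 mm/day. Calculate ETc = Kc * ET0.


ETc = Kc * ET0
    = 0.81 * 4
    = 3.24 mm/day


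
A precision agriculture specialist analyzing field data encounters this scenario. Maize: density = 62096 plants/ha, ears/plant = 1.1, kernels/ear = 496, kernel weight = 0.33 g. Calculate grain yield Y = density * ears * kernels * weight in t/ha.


Y = density * ears * kernels * kw
  = 62096 * 1.1 * 496 * 0.33 g/ha
  = 11180260.61 g/ha
  = 11180.26 kg/ha = 11.18 t/ha


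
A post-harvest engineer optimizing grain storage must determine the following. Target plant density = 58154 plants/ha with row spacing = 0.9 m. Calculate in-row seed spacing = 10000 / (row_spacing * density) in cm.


spacing = 10000 / (row_sp * density)
        = 10000 / (0.9 * 58154)
        = 10000 / 52338.60
        = 0.19106 m = 19.11 cm


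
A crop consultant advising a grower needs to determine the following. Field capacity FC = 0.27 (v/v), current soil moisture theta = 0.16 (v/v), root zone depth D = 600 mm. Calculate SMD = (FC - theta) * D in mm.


SMD = (FC - theta) * D
    = (0.27 - 0.16) * 600
    = 0.110 * 600
    = 66 mm


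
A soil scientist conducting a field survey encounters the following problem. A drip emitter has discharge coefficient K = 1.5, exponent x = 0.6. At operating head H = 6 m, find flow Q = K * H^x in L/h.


Q = K * H^x
  = 1.5 * 6^0.6
  = 1.5 * 2.9302
  = 4.40 L/h


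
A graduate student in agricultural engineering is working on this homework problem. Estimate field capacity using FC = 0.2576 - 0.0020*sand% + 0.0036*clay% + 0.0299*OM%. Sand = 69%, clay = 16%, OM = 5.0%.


FC = 0.2576 - 0.0020*69 + 0.0036*16 + 0.0299*5.0
   = 0.2576 - 0.1380 + 0.0576 + 0.1495
   = 0.3267


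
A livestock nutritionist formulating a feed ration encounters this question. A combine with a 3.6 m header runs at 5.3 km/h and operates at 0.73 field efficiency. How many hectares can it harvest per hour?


C = w * v * eta_f / 10
  = 3.6 * 5.3 * 0.73 / 10
  = 13.93 / 10
  = 1.39 ha/h


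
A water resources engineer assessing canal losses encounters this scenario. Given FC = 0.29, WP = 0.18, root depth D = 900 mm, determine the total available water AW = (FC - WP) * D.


AW = (FC - WP) * D
   = (0.29 - 0.18) * 900
   = 0.11 * 900
   = 99 mm


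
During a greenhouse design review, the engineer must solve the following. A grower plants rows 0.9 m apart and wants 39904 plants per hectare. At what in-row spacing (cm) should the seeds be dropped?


spacing = 10000 / (row_sp * density)
        = 10000 / (0.9 * 39904)
        = 10000 / 35913.60
        = 0.27845 m = 27.84 cm


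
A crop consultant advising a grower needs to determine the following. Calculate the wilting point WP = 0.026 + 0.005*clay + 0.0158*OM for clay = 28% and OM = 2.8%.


WP = 0.026 + 0.005*28 + 0.0158*2.8
   = 0.026 + 0.1400 + 0.0442
   = 0.2102


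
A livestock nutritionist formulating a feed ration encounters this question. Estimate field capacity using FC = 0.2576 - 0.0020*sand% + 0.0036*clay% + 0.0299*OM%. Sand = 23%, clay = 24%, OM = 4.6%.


FC = 0.2576 - 0.0020*23 + 0.0036*24 + 0.0299*4.6
   = 0.2576 - 0.0460 + 0.0864 + 0.1375
   = 0.4355


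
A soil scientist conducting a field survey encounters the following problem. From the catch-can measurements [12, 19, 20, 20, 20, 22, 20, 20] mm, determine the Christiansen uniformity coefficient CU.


xbar = 153 / 8 = 19.125
sum|xi - xbar| = 14.500
CU = 100 * (1 - 14.500 / (8 * 19.125))
   = 100 * (1 - 0.0948)
   = 90.52%


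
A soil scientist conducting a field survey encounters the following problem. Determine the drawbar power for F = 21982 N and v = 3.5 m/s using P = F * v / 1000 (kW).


P = F * v / 1000
  = 21982 * 3.5 / 1000
  = 76937 / 1000
  = 76.94 kW


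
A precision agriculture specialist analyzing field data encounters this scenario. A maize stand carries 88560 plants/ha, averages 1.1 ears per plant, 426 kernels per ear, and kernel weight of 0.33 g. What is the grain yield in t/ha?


Y = density * ears * kernels * kw
  = 88560 * 1.1 * 426 * 0.33 g/ha
  = 13694741.28 g/ha
  = 13694.74 kg/ha = 13.69 t/ha


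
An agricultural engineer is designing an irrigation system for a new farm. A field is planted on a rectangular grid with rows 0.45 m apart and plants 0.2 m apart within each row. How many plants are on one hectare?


D = 10000 / (row_sp * plant_sp)
  = 10000 / (0.45 * 0.2)
  = 10000 / 0.0900
  = 111111.11 plants/ha


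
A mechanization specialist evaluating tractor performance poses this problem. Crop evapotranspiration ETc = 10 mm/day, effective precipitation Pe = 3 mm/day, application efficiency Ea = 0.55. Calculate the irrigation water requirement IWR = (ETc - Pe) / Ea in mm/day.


IWR = (ETc - Pe) / Ea
    = (10 - 3) / 0.55
    = 7 / 0.55
    = 12.73 mm/day


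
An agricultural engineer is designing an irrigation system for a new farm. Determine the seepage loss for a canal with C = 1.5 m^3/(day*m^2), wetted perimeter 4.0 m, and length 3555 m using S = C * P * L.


S = C * P * L
  = 1.5 * 4.0 * 3555
  = 21330 m^3/day


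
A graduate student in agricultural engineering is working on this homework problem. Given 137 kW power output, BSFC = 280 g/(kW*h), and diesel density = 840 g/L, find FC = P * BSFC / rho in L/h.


FC = P * BSFC / rho_fuel
   = 137 * 280 / 840
   = 38360 / 840
   = 45.67 L/h


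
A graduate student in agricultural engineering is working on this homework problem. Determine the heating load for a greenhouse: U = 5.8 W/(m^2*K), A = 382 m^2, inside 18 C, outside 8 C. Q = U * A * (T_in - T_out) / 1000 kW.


dT = 18 - (8) = 10 K
Q = U * A * dT
  = 5.8 * 382 * 10
  = 22156 W = 22.16 kW


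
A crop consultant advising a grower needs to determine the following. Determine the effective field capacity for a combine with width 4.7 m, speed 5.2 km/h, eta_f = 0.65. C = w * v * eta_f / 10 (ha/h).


C = w * v * eta_f / 10
  = 4.7 * 5.2 * 0.65 / 10
  = 15.89 / 10
  = 1.59 ha/h


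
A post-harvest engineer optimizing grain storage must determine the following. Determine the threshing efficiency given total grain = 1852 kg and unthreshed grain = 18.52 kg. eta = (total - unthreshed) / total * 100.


eta = (total - unthreshed) / total * 100
    = (1852 - 18.52) / 1852 * 100
    = 1833.48 / 1852 * 100
    = 99%


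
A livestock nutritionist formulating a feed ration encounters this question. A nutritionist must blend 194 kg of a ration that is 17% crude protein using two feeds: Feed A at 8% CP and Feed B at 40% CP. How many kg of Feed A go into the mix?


parts_A = CP_b - target = 40 - 17 = 23
parts_B = target - CP_a = 17 - 8 = 9
total_parts = 23 + 9 = 32
Feed A = 194 * 23 / 32 = 139.44 kg
Feed B = 194 * 9 / 32 = 54.56 kg

139.44 kg


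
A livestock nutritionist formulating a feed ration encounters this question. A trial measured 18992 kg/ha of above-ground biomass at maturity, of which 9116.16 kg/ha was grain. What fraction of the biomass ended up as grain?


HI = grain_yield / biomass
   = 9116.16 / 18992
   = 0.48


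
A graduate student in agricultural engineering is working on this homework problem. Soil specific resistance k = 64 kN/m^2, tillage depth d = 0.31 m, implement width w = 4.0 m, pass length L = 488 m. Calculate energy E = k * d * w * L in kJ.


E = k * d * w * L
  = 64 * 0.31 * 4.0 * 488
  = 38727.68 kJ


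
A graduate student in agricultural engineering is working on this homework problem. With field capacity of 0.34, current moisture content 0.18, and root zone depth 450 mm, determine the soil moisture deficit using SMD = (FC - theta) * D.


SMD = (FC - theta) * D
    = (0.34 - 0.18) * 450
    = 0.160 * 450
    = 72 mm


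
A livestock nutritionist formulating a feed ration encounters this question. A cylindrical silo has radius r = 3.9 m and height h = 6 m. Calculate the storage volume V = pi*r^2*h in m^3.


V = pi * r^2 * h
  = pi * 3.9^2 * 6
  = pi * 15.21 * 6
  = 286.70 m^3


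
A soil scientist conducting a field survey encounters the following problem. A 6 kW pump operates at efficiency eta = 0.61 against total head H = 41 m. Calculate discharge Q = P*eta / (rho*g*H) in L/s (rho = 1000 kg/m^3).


Q = (P * 1000 * eta) / (rho * g * H)
  = (6 * 1000 * 0.61) / (1000 * 9.81 * 41)
  = 3660 / 402210
  = 0.00910 m^3/s = 9.10 L/s


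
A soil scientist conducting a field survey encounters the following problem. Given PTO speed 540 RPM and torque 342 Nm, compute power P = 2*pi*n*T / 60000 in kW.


P = 2*pi*n*T / 60000
  = 2*pi * 540 * 342 / 60000
  = 1160378.66 / 60000
  = 19.34 kW


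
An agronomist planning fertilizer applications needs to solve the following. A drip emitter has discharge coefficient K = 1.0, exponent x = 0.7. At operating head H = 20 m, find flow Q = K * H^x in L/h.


Q = K * H^x
  = 1.0 * 20^0.7
  = 1.0 * 8.1418
  = 8.14 L/h


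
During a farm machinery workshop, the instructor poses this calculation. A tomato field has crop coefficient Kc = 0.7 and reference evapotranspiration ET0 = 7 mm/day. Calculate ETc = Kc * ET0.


ETc = Kc * ET0
    = 0.7 * 7
    = 4.90 mm/day


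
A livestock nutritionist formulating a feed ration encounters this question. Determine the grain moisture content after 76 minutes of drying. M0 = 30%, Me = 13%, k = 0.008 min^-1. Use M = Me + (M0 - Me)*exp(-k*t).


M = Me + (M0 - Me) * e^(-k*t)
  = 13 + (30 - 13) * e^(-0.008*76)
  = 13 + 17 * e^(-0.608)
  = 13 + 17 * 0.54444
  = 13 + 9.2555
  = 22.26%


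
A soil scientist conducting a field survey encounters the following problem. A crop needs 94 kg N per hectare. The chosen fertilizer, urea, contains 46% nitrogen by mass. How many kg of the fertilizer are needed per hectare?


Rate = N_required / (N_content / 100)
     = 94 / (46 / 100)
     = 94 / 0.46
     = 204.35 kg/ha


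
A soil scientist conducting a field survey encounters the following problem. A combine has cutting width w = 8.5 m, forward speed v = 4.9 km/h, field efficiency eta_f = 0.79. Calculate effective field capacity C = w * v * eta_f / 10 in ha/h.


C = w * v * eta_f / 10
  = 8.5 * 4.9 * 0.79 / 10
  = 32.90 / 10
  = 3.29 ha/h


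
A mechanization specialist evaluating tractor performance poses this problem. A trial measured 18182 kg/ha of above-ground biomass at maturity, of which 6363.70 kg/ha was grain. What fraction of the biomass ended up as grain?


HI = grain_yield / biomass
   = 6363.70 / 18182
   = 0.35


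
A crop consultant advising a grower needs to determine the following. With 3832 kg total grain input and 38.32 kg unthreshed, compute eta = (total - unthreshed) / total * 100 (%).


eta = (total - unthreshed) / total * 100
    = (3832 - 38.32) / 3832 * 100
    = 3793.68 / 3832 * 100
    = 99%


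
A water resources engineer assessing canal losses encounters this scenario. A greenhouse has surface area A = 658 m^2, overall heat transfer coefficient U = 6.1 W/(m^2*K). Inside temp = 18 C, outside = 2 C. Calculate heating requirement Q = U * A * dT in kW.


dT = 18 - (2) = 16 K
Q = U * A * dT
  = 6.1 * 658 * 16
  = 64220.80 W = 64.22 kW


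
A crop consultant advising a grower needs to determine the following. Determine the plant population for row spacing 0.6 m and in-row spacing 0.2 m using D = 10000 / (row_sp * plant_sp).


D = 10000 / (row_sp * plant_sp)
  = 10000 / (0.6 * 0.2)
  = 10000 / 0.1200
  = 83333.33 plants/ha


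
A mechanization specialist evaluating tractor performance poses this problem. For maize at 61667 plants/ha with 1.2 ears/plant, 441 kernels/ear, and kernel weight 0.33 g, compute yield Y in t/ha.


Y = density * ears * kernels * kw
  = 61667 * 1.2 * 441 * 0.33 g/ha
  = 10769278.21 g/ha
  = 10769.28 kg/ha = 10.77 t/ha


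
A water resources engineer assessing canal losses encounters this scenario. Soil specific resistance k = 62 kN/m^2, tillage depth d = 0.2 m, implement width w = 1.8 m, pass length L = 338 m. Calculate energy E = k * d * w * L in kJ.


E = k * d * w * L
  = 62 * 0.2 * 1.8 * 338
  = 7544.16 kJ


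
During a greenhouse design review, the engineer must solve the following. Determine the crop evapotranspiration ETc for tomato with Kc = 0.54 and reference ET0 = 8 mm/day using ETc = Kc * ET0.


ETc = Kc * ET0
    = 0.54 * 8
    = 4.32 mm/day


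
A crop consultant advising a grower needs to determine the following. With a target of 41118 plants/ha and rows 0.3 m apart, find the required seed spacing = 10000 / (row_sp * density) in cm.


spacing = 10000 / (row_sp * density)
        = 10000 / (0.3 * 41118)
        = 10000 / 12335.40
        = 0.81067 m = 81.07 cm


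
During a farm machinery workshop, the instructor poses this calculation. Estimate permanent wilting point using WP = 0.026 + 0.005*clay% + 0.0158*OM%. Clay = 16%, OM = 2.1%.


WP = 0.026 + 0.005*16 + 0.0158*2.1
   = 0.026 + 0.0800 + 0.0332
   = 0.1392


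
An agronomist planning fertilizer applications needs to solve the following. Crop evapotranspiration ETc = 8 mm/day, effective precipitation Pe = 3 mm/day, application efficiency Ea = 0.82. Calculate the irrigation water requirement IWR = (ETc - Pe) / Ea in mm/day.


IWR = (ETc - Pe) / Ea
    = (8 - 3) / 0.82
    = 5 / 0.82
    = 6.10 mm/day


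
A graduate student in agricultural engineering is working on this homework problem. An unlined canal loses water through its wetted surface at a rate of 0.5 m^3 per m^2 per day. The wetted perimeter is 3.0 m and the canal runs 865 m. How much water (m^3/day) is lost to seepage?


S = C * P * L
  = 0.5 * 3.0 * 865
  = 1297.50 m^3/day


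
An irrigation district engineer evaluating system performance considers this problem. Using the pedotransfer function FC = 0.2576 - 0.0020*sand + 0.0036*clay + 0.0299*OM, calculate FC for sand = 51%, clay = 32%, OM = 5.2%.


FC = 0.2576 - 0.0020*51 + 0.0036*32 + 0.0299*5.2
   = 0.2576 - 0.1020 + 0.1152 + 0.1555
   = 0.4263


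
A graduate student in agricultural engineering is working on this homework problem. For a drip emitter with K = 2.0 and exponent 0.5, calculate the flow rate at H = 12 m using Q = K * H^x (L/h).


Q = K * H^x
  = 2.0 * 12^0.5
  = 2.0 * 3.4641
  = 6.93 L/h


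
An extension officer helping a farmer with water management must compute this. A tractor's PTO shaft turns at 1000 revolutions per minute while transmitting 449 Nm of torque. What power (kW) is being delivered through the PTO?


P = 2*pi*n*T / 60000
  = 2*pi * 1000 * 449 / 60000
  = 2821150.20 / 60000
  = 47.02 kW


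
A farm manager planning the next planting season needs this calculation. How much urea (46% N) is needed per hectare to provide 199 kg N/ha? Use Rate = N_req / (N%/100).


Rate = N_required / (N_content / 100)
     = 199 / (46 / 100)
     = 199 / 0.46
     = 432.61 kg/ha


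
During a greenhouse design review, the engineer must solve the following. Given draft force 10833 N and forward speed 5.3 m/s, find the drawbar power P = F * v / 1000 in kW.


P = F * v / 1000
  = 10833 * 5.3 / 1000
  = 57414.90 / 1000
  = 57.41 kW


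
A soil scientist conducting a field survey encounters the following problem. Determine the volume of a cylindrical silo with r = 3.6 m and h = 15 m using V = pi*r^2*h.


V = pi * r^2 * h
  = pi * 3.6^2 * 15
  = pi * 12.96 * 15
  = 610.73 m^3


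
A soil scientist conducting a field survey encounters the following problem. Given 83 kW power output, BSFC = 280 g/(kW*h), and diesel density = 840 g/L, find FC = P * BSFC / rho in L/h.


FC = P * BSFC / rho_fuel
   = 83 * 280 / 840
   = 23240 / 840
   = 27.67 L/h


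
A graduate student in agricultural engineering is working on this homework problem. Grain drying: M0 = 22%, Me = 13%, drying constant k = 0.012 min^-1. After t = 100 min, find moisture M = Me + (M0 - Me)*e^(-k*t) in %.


M = Me + (M0 - Me) * e^(-k*t)
  = 13 + (22 - 13) * e^(-0.012*100)
  = 13 + 9 * e^(-1.200)
  = 13 + 9 * 0.30119
  = 13 + 2.7107
  = 15.71%


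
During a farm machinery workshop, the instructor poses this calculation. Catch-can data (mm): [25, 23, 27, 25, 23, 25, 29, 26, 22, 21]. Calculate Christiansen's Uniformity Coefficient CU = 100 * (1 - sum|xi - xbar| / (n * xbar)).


xbar = 246 / 10 = 24.600
sum|xi - xbar| = 18.800
CU = 100 * (1 - 18.800 / (10 * 24.600))
   = 100 * (1 - 0.0764)
   = 92.36%


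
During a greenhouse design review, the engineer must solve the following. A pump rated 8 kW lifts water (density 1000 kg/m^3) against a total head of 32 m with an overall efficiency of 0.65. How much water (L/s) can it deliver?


Q = (P * 1000 * eta) / (rho * g * H)
  = (8 * 1000 * 0.65) / (1000 * 9.81 * 32)
  = 5200 / 313920
  = 0.01656 m^3/s = 16.56 L/s


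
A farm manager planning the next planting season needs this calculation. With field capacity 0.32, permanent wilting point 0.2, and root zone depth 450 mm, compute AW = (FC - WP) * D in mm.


AW = (FC - WP) * D
   = (0.32 - 0.2) * 450
   = 0.12 * 450
   = 54 mm


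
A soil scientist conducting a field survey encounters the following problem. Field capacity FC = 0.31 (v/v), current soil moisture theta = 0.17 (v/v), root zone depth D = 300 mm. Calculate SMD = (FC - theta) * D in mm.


SMD = (FC - theta) * D
    = (0.31 - 0.17) * 300
    = 0.140 * 300
    = 42 mm


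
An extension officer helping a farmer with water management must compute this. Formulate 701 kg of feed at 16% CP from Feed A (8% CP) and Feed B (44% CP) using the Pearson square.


parts_A = CP_b - target = 44 - 16 = 28
parts_B = target - CP_a = 16 - 8 = 8
total_parts = 28 + 8 = 36
Feed A = 701 * 28 / 36 = 545.22 kg
Feed B = 701 * 8 / 36 = 155.78 kg

545.22 kg


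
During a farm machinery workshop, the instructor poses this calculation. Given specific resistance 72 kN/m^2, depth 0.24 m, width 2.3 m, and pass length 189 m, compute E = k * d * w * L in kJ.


E = k * d * w * L
  = 72 * 0.24 * 2.3 * 189
  = 7511.62 kJ


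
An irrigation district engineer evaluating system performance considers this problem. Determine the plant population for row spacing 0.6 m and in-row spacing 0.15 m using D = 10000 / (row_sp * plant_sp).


D = 10000 / (row_sp * plant_sp)
  = 10000 / (0.6 * 0.15)
  = 10000 / 0.0900
  = 111111.11 plants/ha


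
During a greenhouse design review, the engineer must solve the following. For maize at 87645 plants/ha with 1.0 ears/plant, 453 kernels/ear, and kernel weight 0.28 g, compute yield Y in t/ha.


Y = density * ears * kernels * kw
  = 87645 * 1.0 * 453 * 0.28 g/ha
  = 11116891.80 g/ha
  = 11116.89 kg/ha = 11.12 t/ha


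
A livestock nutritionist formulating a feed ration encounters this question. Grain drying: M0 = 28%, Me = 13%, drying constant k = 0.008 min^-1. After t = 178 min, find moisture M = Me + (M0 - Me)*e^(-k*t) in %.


M = Me + (M0 - Me) * e^(-k*t)
  = 13 + (28 - 13) * e^(-0.008*178)
  = 13 + 15 * e^(-1.424)
  = 13 + 15 * 0.24075
  = 13 + 3.6112
  = 16.61%


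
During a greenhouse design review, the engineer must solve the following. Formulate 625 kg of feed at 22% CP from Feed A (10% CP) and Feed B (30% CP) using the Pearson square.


parts_A = CP_b - target = 30 - 22 = 8
parts_B = target - CP_a = 22 - 10 = 12
total_parts = 8 + 12 = 20
Feed A = 625 * 8 / 20 = 250 kg
Feed B = 625 * 12 / 20 = 375 kg

250 kg


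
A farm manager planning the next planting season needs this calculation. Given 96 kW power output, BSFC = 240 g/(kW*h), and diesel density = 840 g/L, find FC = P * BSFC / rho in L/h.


FC = P * BSFC / rho_fuel
   = 96 * 240 / 840
   = 23040 / 840
   = 27.43 L/h


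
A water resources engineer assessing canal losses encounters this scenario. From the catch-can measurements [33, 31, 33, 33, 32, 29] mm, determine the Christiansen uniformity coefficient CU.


xbar = 191 / 6 = 31.833
sum|xi - xbar| = 7.333
CU = 100 * (1 - 7.333 / (6 * 31.833))
   = 100 * (1 - 0.0384)
   = 96.16%


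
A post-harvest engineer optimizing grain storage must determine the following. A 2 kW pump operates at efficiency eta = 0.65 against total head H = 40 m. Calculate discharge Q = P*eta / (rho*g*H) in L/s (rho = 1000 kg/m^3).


Q = (P * 1000 * eta) / (rho * g * H)
  = (2 * 1000 * 0.65) / (1000 * 9.81 * 40)
  = 1300 / 392400
  = 0.00331 m^3/s = 3.31 L/s


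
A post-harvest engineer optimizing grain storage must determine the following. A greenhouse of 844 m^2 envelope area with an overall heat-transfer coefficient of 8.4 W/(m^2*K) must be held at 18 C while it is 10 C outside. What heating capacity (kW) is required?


dT = 18 - (10) = 8 K
Q = U * A * dT
  = 8.4 * 844 * 8
  = 56716.80 W = 56.72 kW


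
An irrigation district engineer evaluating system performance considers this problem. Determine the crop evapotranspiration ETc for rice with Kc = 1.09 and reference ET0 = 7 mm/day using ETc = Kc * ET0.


ETc = Kc * ET0
    = 1.09 * 7
    = 7.63 mm/day


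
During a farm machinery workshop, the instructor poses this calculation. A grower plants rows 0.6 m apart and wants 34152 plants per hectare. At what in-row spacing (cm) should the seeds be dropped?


spacing = 10000 / (row_sp * density)
        = 10000 / (0.6 * 34152)
        = 10000 / 20491.20
        = 0.48801 m = 48.80 cm


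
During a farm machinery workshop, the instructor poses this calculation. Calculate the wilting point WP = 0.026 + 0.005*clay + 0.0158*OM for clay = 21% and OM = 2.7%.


WP = 0.026 + 0.005*21 + 0.0158*2.7
   = 0.026 + 0.1050 + 0.0427
   = 0.1737


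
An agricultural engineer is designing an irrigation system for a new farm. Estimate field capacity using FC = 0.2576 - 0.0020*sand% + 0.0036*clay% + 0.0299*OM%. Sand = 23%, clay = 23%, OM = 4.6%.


FC = 0.2576 - 0.0020*23 + 0.0036*23 + 0.0299*4.6
   = 0.2576 - 0.0460 + 0.0828 + 0.1375
   = 0.4319


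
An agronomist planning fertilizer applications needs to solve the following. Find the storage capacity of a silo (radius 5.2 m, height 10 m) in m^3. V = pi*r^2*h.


V = pi * r^2 * h
  = pi * 5.2^2 * 10
  = pi * 27.04 * 10
  = 849.49 m^3


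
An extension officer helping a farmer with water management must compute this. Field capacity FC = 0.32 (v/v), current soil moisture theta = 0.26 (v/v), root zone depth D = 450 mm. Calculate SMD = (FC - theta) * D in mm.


SMD = (FC - theta) * D
    = (0.32 - 0.26) * 450
    = 0.060 * 450
    = 27 mm


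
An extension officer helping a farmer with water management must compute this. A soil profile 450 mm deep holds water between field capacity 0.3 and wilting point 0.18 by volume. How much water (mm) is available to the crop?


AW = (FC - WP) * D
   = (0.3 - 0.18) * 450
   = 0.12 * 450
   = 54 mm


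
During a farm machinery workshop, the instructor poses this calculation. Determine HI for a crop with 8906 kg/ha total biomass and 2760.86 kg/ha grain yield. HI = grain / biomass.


HI = grain_yield / biomass
   = 2760.86 / 8906
   = 0.31


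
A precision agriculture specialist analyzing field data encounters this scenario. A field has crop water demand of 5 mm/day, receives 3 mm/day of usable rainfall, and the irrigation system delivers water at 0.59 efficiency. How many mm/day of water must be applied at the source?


IWR = (ETc - Pe) / Ea
    = (5 - 3) / 0.59
    = 2 / 0.59
    = 3.39 mm/day


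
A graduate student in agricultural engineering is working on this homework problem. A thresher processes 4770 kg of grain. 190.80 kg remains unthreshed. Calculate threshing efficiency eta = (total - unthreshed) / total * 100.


eta = (total - unthreshed) / total * 100
    = (4770 - 190.80) / 4770 * 100
    = 4579.20 / 4770 * 100
    = 96%


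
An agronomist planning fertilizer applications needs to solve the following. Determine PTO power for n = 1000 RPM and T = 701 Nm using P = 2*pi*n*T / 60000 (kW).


P = 2*pi*n*T / 60000
  = 2*pi * 1000 * 701 / 60000
  = 4404512.90 / 60000
  = 73.41 kW


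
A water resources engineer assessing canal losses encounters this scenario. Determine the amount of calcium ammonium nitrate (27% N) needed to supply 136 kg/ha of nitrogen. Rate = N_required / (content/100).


Rate = N_required / (N_content / 100)
     = 136 / (27 / 100)
     = 136 / 0.27
     = 503.70 kg/ha


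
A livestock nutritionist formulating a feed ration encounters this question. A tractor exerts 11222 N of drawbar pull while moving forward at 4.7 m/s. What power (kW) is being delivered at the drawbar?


P = F * v / 1000
  = 11222 * 4.7 / 1000
  = 52743.40 / 1000
  = 52.74 kW


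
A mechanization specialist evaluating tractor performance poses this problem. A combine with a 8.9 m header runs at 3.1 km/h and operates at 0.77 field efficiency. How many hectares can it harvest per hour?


C = w * v * eta_f / 10
  = 8.9 * 3.1 * 0.77 / 10
  = 21.24 / 10
  = 2.12 ha/h


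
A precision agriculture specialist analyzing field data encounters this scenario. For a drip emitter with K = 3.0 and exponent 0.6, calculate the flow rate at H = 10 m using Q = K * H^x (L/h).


Q = K * H^x
  = 3.0 * 10^0.6
  = 3.0 * 3.9811
  = 11.94 L/h


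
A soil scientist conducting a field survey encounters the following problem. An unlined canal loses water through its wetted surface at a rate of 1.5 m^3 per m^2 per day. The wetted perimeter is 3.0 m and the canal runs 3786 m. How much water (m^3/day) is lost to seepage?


S = C * P * L
  = 1.5 * 3.0 * 3786
  = 17037 m^3/day


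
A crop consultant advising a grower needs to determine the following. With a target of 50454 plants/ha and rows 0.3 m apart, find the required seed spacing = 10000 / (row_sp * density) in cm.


spacing = 10000 / (row_sp * density)
        = 10000 / (0.3 * 50454)
        = 10000 / 15136.20
        = 0.66067 m = 66.07 cm


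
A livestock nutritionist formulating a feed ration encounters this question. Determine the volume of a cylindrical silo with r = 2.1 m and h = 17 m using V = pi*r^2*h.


V = pi * r^2 * h
  = pi * 2.1^2 * 17
  = pi * 4.41 * 17
  = 235.53 m^3


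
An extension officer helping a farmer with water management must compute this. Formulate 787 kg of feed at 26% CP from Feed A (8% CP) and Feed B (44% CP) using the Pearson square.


parts_A = CP_b - target = 44 - 26 = 18
parts_B = target - CP_a = 26 - 8 = 18
total_parts = 18 + 18 = 36
Feed A = 787 * 18 / 36 = 393.50 kg
Feed B = 787 * 18 / 36 = 393.50 kg


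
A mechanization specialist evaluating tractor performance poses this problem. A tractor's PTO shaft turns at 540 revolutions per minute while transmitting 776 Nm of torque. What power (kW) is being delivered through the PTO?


P = 2*pi*n*T / 60000
  = 2*pi * 540 * 776 / 60000
  = 2632905.97 / 60000
  = 43.88 kW


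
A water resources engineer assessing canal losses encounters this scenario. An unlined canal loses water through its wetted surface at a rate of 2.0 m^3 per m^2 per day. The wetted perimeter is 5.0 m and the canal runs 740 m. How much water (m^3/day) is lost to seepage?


S = C * P * L
  = 2.0 * 5.0 * 740
  = 7400 m^3/day


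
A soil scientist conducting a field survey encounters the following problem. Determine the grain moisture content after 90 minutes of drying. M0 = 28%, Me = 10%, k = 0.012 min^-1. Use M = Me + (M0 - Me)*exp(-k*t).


M = Me + (M0 - Me) * e^(-k*t)
  = 10 + (28 - 10) * e^(-0.012*90)
  = 10 + 18 * e^(-1.080)
  = 10 + 18 * 0.33960
  = 10 + 6.1127
  = 16.11%


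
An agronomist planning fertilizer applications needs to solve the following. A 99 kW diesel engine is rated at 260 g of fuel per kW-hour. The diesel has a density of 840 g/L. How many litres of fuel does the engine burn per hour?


FC = P * BSFC / rho_fuel
   = 99 * 260 / 840
   = 25740 / 840
   = 30.64 L/h


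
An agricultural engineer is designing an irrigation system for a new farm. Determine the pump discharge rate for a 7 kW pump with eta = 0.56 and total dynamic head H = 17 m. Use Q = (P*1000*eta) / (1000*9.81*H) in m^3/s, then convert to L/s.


Q = (P * 1000 * eta) / (rho * g * H)
  = (7 * 1000 * 0.56) / (1000 * 9.81 * 17)
  = 3920 / 166770
  = 0.02351 m^3/s = 23.51 L/s


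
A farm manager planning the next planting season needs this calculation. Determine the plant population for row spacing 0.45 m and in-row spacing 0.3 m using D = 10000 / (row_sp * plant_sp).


D = 10000 / (row_sp * plant_sp)
  = 10000 / (0.45 * 0.3)
  = 10000 / 0.1350
  = 74074.07 plants/ha


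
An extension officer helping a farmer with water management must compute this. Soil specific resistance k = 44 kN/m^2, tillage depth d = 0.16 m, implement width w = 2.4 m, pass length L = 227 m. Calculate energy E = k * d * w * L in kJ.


E = k * d * w * L
  = 44 * 0.16 * 2.4 * 227
  = 3835.39 kJ


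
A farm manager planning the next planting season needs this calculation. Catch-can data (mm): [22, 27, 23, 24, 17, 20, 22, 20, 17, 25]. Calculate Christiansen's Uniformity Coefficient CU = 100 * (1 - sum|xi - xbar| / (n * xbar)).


xbar = 217 / 10 = 21.700
sum|xi - xbar| = 25.600
CU = 100 * (1 - 25.600 / (10 * 21.700))
   = 100 * (1 - 0.1180)
   = 88.20%


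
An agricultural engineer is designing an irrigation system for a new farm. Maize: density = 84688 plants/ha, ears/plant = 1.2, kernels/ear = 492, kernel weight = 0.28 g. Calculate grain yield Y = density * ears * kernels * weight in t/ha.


Y = density * ears * kernels * kw
  = 84688 * 1.2 * 492 * 0.28 g/ha
  = 13999942.66 g/ha
  = 13999.94 kg/ha = 14.00 t/ha


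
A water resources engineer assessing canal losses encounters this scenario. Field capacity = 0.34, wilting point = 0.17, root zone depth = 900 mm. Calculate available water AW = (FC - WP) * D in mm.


AW = (FC - WP) * D
   = (0.34 - 0.17) * 900
   = 0.17 * 900
   = 153 mm


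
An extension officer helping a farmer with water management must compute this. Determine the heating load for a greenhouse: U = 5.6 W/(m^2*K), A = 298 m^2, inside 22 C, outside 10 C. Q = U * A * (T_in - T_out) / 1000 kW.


dT = 22 - (10) = 12 K
Q = U * A * dT
  = 5.6 * 298 * 12
  = 20025.60 W = 20.03 kW


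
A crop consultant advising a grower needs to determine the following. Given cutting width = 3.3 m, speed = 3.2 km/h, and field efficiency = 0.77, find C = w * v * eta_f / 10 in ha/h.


C = w * v * eta_f / 10
  = 3.3 * 3.2 * 0.77 / 10
  = 8.13 / 10
  = 0.81 ha/h


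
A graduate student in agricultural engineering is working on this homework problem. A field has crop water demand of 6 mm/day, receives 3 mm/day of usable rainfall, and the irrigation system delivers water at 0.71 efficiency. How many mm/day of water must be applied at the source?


IWR = (ETc - Pe) / Ea
    = (6 - 3) / 0.71
    = 3 / 0.71
    = 4.23 mm/day


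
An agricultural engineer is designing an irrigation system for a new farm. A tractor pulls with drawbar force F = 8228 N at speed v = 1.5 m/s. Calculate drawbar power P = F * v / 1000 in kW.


P = F * v / 1000
  = 8228 * 1.5 / 1000
  = 12342 / 1000
  = 12.34 kW


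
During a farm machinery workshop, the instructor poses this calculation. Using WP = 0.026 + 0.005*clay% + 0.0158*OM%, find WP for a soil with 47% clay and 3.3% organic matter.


WP = 0.026 + 0.005*47 + 0.0158*3.3
   = 0.026 + 0.2350 + 0.0521
   = 0.3131


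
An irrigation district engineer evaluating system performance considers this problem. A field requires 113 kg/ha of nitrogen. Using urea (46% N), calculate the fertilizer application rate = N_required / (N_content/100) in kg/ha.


Rate = N_required / (N_content / 100)
     = 113 / (46 / 100)
     = 113 / 0.46
     = 245.65 kg/ha


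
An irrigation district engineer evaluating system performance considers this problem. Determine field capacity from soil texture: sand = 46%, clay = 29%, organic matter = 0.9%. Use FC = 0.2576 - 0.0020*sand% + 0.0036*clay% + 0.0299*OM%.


FC = 0.2576 - 0.0020*46 + 0.0036*29 + 0.0299*0.9
   = 0.2576 - 0.0920 + 0.1044 + 0.0269
   = 0.2969


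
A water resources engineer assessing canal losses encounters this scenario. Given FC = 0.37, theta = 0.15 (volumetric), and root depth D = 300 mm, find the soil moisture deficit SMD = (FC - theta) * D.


SMD = (FC - theta) * D
    = (0.37 - 0.15) * 300
    = 0.220 * 300
    = 66 mm


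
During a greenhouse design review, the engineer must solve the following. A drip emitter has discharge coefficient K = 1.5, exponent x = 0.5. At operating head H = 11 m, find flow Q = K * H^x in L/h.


Q = K * H^x
  = 1.5 * 11^0.5
  = 1.5 * 3.3166
  = 4.97 L/h


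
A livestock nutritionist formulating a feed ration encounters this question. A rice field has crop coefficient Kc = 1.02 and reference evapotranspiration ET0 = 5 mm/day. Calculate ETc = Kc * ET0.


ETc = Kc * ET0
    = 1.02 * 5
    = 5.10 mm/day


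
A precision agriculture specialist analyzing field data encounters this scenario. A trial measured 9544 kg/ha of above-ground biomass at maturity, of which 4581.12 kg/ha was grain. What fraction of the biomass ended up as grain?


HI = grain_yield / biomass
   = 4581.12 / 9544
   = 0.48


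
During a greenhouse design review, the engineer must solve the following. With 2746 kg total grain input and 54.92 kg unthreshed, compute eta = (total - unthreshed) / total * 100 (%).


eta = (total - unthreshed) / total * 100
    = (2746 - 54.92) / 2746 * 100
    = 2691.08 / 2746 * 100
    = 98%


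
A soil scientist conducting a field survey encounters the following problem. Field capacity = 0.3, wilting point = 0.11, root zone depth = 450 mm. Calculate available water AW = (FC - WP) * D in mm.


AW = (FC - WP) * D
   = (0.3 - 0.11) * 450
   = 0.19 * 450
   = 85.50 mm


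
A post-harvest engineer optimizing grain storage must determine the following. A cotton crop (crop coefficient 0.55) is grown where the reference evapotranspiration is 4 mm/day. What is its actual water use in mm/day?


ETc = Kc * ET0
    = 0.55 * 4
    = 2.20 mm/day


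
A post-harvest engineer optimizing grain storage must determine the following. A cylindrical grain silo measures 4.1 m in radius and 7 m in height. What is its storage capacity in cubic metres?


V = pi * r^2 * h
  = pi * 4.1^2 * 7
  = pi * 16.81 * 7
  = 369.67 m^3


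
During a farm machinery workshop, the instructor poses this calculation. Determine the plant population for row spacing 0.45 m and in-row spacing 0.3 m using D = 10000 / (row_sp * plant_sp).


D = 10000 / (row_sp * plant_sp)
  = 10000 / (0.45 * 0.3)
  = 10000 / 0.1350
  = 74074.07 plants/ha


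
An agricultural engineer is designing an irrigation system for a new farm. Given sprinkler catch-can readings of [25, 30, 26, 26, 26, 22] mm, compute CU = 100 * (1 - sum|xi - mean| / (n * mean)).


xbar = 155 / 6 = 25.833
sum|xi - xbar| = 9.333
CU = 100 * (1 - 9.333 / (6 * 25.833))
   = 100 * (1 - 0.0602)
   = 93.98%


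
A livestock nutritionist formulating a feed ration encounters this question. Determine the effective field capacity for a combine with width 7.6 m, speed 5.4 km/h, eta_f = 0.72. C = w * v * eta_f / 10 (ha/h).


C = w * v * eta_f / 10
  = 7.6 * 5.4 * 0.72 / 10
  = 29.55 / 10
  = 2.95 ha/h


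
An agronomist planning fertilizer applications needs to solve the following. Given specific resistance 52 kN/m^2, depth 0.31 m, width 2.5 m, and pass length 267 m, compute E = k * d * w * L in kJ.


E = k * d * w * L
  = 52 * 0.31 * 2.5 * 267
  = 10760.10 kJ


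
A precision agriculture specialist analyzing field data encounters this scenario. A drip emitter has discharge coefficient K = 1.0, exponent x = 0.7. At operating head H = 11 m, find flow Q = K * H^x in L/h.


Q = K * H^x
  = 1.0 * 11^0.7
  = 1.0 * 5.3577
  = 5.36 L/h


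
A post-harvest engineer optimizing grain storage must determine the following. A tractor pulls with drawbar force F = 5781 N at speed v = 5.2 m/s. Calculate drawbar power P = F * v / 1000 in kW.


P = F * v / 1000
  = 5781 * 5.2 / 1000
  = 30061.20 / 1000
  = 30.06 kW


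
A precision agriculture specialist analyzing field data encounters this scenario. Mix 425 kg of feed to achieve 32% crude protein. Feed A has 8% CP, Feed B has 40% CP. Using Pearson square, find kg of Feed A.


parts_A = CP_b - target = 40 - 32 = 8
parts_B = target - CP_a = 32 - 8 = 24
total_parts = 8 + 24 = 32
Feed A = 425 * 8 / 32 = 106.25 kg
Feed B = 425 * 24 / 32 = 318.75 kg

106.25 kg


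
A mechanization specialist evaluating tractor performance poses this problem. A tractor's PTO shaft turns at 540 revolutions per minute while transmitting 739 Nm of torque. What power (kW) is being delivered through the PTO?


P = 2*pi*n*T / 60000
  = 2*pi * 540 * 739 / 60000
  = 2507367.93 / 60000
  = 41.79 kW


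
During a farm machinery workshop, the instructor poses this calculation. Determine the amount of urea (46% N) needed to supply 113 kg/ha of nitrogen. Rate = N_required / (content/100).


Rate = N_required / (N_content / 100)
     = 113 / (46 / 100)
     = 113 / 0.46
     = 245.65 kg/ha
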